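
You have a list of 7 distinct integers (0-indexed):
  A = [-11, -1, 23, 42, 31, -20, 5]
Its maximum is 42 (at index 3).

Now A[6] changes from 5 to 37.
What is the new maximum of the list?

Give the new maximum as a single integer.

Old max = 42 (at index 3)
Change: A[6] 5 -> 37
Changed element was NOT the old max.
  New max = max(old_max, new_val) = max(42, 37) = 42

Answer: 42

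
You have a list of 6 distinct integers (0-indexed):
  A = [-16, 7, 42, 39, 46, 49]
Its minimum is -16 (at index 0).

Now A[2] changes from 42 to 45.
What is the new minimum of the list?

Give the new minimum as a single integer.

Answer: -16

Derivation:
Old min = -16 (at index 0)
Change: A[2] 42 -> 45
Changed element was NOT the old min.
  New min = min(old_min, new_val) = min(-16, 45) = -16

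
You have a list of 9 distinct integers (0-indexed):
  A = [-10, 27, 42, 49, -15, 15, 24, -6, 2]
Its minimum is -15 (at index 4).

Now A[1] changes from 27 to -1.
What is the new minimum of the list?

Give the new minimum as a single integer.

Old min = -15 (at index 4)
Change: A[1] 27 -> -1
Changed element was NOT the old min.
  New min = min(old_min, new_val) = min(-15, -1) = -15

Answer: -15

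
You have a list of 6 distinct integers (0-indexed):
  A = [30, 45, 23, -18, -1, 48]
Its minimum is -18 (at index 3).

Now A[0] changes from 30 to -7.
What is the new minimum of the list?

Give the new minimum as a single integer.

Old min = -18 (at index 3)
Change: A[0] 30 -> -7
Changed element was NOT the old min.
  New min = min(old_min, new_val) = min(-18, -7) = -18

Answer: -18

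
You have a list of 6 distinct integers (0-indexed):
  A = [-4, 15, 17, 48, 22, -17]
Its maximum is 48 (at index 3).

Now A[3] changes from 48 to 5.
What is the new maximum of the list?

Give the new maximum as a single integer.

Old max = 48 (at index 3)
Change: A[3] 48 -> 5
Changed element WAS the max -> may need rescan.
  Max of remaining elements: 22
  New max = max(5, 22) = 22

Answer: 22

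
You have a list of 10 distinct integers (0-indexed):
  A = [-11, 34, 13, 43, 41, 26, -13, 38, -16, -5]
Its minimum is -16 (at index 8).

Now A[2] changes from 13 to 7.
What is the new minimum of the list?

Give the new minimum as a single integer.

Old min = -16 (at index 8)
Change: A[2] 13 -> 7
Changed element was NOT the old min.
  New min = min(old_min, new_val) = min(-16, 7) = -16

Answer: -16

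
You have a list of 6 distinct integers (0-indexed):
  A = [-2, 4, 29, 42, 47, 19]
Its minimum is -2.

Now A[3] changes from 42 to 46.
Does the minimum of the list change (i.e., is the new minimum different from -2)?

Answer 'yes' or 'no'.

Answer: no

Derivation:
Old min = -2
Change: A[3] 42 -> 46
Changed element was NOT the min; min changes only if 46 < -2.
New min = -2; changed? no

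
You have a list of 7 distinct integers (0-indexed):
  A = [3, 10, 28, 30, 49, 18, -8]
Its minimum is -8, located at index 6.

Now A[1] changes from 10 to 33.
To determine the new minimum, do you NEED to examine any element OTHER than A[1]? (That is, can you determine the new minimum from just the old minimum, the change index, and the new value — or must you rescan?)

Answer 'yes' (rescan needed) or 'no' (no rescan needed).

Answer: no

Derivation:
Old min = -8 at index 6
Change at index 1: 10 -> 33
Index 1 was NOT the min. New min = min(-8, 33). No rescan of other elements needed.
Needs rescan: no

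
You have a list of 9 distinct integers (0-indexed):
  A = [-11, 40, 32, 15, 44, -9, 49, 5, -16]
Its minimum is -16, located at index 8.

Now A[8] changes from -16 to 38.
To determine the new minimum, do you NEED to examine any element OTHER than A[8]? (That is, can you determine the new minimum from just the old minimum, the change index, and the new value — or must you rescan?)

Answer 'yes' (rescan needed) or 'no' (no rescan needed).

Old min = -16 at index 8
Change at index 8: -16 -> 38
Index 8 WAS the min and new value 38 > old min -16. Must rescan other elements to find the new min.
Needs rescan: yes

Answer: yes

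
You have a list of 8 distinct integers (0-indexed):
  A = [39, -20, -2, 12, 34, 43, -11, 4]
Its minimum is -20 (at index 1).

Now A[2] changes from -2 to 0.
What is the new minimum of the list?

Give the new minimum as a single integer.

Old min = -20 (at index 1)
Change: A[2] -2 -> 0
Changed element was NOT the old min.
  New min = min(old_min, new_val) = min(-20, 0) = -20

Answer: -20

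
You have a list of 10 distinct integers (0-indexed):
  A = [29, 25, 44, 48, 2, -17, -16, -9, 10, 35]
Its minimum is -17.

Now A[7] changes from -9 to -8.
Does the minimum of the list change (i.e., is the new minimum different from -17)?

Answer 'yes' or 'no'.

Old min = -17
Change: A[7] -9 -> -8
Changed element was NOT the min; min changes only if -8 < -17.
New min = -17; changed? no

Answer: no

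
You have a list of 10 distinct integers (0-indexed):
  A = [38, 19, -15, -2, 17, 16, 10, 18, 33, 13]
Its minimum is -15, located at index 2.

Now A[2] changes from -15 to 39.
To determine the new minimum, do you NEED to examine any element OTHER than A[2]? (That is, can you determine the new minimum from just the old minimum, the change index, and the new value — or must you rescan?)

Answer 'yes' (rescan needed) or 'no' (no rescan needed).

Answer: yes

Derivation:
Old min = -15 at index 2
Change at index 2: -15 -> 39
Index 2 WAS the min and new value 39 > old min -15. Must rescan other elements to find the new min.
Needs rescan: yes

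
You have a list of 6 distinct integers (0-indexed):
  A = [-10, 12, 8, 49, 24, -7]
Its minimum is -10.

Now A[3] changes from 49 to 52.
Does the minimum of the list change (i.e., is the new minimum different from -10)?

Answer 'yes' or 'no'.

Answer: no

Derivation:
Old min = -10
Change: A[3] 49 -> 52
Changed element was NOT the min; min changes only if 52 < -10.
New min = -10; changed? no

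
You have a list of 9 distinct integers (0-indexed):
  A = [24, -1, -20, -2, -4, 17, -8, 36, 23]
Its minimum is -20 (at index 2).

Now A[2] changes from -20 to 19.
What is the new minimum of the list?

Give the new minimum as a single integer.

Answer: -8

Derivation:
Old min = -20 (at index 2)
Change: A[2] -20 -> 19
Changed element WAS the min. Need to check: is 19 still <= all others?
  Min of remaining elements: -8
  New min = min(19, -8) = -8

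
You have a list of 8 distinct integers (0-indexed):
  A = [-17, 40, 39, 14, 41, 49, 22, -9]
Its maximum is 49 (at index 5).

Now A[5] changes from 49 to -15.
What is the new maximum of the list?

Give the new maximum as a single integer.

Old max = 49 (at index 5)
Change: A[5] 49 -> -15
Changed element WAS the max -> may need rescan.
  Max of remaining elements: 41
  New max = max(-15, 41) = 41

Answer: 41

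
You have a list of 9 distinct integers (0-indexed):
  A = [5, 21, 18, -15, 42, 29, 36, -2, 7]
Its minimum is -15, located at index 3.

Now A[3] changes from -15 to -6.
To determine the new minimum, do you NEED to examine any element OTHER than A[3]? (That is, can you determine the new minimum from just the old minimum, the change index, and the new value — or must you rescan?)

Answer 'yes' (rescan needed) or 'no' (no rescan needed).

Old min = -15 at index 3
Change at index 3: -15 -> -6
Index 3 WAS the min and new value -6 > old min -15. Must rescan other elements to find the new min.
Needs rescan: yes

Answer: yes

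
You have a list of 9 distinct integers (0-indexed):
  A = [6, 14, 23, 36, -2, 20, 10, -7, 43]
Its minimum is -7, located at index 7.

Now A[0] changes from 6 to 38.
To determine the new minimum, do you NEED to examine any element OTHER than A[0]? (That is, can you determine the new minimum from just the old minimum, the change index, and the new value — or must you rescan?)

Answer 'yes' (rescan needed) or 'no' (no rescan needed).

Old min = -7 at index 7
Change at index 0: 6 -> 38
Index 0 was NOT the min. New min = min(-7, 38). No rescan of other elements needed.
Needs rescan: no

Answer: no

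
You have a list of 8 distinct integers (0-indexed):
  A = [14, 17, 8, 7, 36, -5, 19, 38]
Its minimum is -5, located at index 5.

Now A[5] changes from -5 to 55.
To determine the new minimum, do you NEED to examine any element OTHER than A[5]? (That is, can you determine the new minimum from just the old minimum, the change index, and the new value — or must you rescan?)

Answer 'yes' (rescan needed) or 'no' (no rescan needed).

Answer: yes

Derivation:
Old min = -5 at index 5
Change at index 5: -5 -> 55
Index 5 WAS the min and new value 55 > old min -5. Must rescan other elements to find the new min.
Needs rescan: yes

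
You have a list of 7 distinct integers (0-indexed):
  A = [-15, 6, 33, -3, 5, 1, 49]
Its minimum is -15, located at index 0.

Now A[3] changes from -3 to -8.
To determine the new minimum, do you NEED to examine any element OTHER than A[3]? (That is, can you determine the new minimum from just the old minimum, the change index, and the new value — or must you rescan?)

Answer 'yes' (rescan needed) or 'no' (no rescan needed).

Answer: no

Derivation:
Old min = -15 at index 0
Change at index 3: -3 -> -8
Index 3 was NOT the min. New min = min(-15, -8). No rescan of other elements needed.
Needs rescan: no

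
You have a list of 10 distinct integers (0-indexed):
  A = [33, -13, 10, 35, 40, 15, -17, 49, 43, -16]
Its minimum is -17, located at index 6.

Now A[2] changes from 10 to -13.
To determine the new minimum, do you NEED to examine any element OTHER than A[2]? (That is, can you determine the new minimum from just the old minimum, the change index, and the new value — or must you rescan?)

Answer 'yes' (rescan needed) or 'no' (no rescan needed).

Answer: no

Derivation:
Old min = -17 at index 6
Change at index 2: 10 -> -13
Index 2 was NOT the min. New min = min(-17, -13). No rescan of other elements needed.
Needs rescan: no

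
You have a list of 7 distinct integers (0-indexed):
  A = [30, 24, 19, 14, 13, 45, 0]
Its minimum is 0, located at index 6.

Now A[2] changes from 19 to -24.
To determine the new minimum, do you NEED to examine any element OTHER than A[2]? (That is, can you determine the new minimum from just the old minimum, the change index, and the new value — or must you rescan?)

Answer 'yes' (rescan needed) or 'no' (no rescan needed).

Answer: no

Derivation:
Old min = 0 at index 6
Change at index 2: 19 -> -24
Index 2 was NOT the min. New min = min(0, -24). No rescan of other elements needed.
Needs rescan: no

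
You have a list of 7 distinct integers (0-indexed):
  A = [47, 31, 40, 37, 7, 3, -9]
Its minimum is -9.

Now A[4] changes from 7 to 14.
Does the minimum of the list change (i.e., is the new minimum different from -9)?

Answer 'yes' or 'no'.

Old min = -9
Change: A[4] 7 -> 14
Changed element was NOT the min; min changes only if 14 < -9.
New min = -9; changed? no

Answer: no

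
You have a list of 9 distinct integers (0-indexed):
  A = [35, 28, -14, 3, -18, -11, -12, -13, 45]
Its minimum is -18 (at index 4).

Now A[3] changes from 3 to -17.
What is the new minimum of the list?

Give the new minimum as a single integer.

Old min = -18 (at index 4)
Change: A[3] 3 -> -17
Changed element was NOT the old min.
  New min = min(old_min, new_val) = min(-18, -17) = -18

Answer: -18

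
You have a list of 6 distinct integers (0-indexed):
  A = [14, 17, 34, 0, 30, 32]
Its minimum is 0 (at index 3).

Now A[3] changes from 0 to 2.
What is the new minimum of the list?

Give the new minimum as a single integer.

Old min = 0 (at index 3)
Change: A[3] 0 -> 2
Changed element WAS the min. Need to check: is 2 still <= all others?
  Min of remaining elements: 14
  New min = min(2, 14) = 2

Answer: 2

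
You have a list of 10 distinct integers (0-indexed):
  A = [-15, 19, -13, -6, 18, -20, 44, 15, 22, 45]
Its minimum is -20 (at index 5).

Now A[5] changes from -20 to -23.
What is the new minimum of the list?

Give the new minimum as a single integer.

Answer: -23

Derivation:
Old min = -20 (at index 5)
Change: A[5] -20 -> -23
Changed element WAS the min. Need to check: is -23 still <= all others?
  Min of remaining elements: -15
  New min = min(-23, -15) = -23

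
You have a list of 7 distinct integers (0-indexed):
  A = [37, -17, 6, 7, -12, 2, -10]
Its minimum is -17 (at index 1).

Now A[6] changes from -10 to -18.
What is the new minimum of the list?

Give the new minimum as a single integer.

Old min = -17 (at index 1)
Change: A[6] -10 -> -18
Changed element was NOT the old min.
  New min = min(old_min, new_val) = min(-17, -18) = -18

Answer: -18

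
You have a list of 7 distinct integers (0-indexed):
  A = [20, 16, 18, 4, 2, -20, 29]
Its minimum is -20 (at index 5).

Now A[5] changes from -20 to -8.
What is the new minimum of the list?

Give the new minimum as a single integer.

Answer: -8

Derivation:
Old min = -20 (at index 5)
Change: A[5] -20 -> -8
Changed element WAS the min. Need to check: is -8 still <= all others?
  Min of remaining elements: 2
  New min = min(-8, 2) = -8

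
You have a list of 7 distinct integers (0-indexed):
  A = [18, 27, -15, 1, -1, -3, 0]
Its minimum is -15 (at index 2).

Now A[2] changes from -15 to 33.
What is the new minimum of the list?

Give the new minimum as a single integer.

Answer: -3

Derivation:
Old min = -15 (at index 2)
Change: A[2] -15 -> 33
Changed element WAS the min. Need to check: is 33 still <= all others?
  Min of remaining elements: -3
  New min = min(33, -3) = -3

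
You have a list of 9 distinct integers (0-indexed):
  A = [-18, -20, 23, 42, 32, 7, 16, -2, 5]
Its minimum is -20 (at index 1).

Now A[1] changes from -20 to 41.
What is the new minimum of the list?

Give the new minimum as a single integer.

Old min = -20 (at index 1)
Change: A[1] -20 -> 41
Changed element WAS the min. Need to check: is 41 still <= all others?
  Min of remaining elements: -18
  New min = min(41, -18) = -18

Answer: -18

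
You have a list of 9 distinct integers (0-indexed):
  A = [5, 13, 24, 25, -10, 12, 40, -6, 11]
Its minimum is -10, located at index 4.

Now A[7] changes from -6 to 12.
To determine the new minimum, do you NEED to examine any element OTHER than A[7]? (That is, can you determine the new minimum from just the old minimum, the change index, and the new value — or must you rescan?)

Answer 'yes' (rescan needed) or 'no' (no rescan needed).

Answer: no

Derivation:
Old min = -10 at index 4
Change at index 7: -6 -> 12
Index 7 was NOT the min. New min = min(-10, 12). No rescan of other elements needed.
Needs rescan: no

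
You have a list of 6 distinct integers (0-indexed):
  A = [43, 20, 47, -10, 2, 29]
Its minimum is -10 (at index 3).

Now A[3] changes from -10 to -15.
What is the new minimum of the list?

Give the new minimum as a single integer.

Old min = -10 (at index 3)
Change: A[3] -10 -> -15
Changed element WAS the min. Need to check: is -15 still <= all others?
  Min of remaining elements: 2
  New min = min(-15, 2) = -15

Answer: -15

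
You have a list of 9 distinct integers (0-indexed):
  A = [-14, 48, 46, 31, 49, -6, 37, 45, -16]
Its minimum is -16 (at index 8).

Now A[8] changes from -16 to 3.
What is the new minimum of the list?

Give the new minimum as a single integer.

Answer: -14

Derivation:
Old min = -16 (at index 8)
Change: A[8] -16 -> 3
Changed element WAS the min. Need to check: is 3 still <= all others?
  Min of remaining elements: -14
  New min = min(3, -14) = -14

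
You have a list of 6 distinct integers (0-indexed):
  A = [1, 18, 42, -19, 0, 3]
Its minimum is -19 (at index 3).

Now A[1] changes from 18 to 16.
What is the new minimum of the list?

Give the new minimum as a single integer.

Answer: -19

Derivation:
Old min = -19 (at index 3)
Change: A[1] 18 -> 16
Changed element was NOT the old min.
  New min = min(old_min, new_val) = min(-19, 16) = -19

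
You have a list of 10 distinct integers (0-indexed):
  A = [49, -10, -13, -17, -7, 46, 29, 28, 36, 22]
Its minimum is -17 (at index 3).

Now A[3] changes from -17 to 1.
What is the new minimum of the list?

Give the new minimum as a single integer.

Old min = -17 (at index 3)
Change: A[3] -17 -> 1
Changed element WAS the min. Need to check: is 1 still <= all others?
  Min of remaining elements: -13
  New min = min(1, -13) = -13

Answer: -13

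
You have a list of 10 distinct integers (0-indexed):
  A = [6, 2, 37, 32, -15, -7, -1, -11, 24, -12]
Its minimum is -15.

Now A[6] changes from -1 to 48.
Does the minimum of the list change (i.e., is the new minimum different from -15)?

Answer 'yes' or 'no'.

Old min = -15
Change: A[6] -1 -> 48
Changed element was NOT the min; min changes only if 48 < -15.
New min = -15; changed? no

Answer: no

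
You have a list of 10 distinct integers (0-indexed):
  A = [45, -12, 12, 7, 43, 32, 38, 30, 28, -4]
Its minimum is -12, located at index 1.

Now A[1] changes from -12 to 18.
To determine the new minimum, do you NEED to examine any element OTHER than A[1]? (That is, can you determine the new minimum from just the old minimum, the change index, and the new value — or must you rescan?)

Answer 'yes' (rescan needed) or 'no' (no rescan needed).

Answer: yes

Derivation:
Old min = -12 at index 1
Change at index 1: -12 -> 18
Index 1 WAS the min and new value 18 > old min -12. Must rescan other elements to find the new min.
Needs rescan: yes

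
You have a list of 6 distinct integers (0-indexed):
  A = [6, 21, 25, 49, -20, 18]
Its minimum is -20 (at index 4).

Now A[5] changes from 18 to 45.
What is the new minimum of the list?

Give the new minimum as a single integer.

Answer: -20

Derivation:
Old min = -20 (at index 4)
Change: A[5] 18 -> 45
Changed element was NOT the old min.
  New min = min(old_min, new_val) = min(-20, 45) = -20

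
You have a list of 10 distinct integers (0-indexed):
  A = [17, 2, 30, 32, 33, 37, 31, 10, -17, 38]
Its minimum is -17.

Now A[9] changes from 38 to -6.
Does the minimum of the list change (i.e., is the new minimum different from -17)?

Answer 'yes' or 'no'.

Old min = -17
Change: A[9] 38 -> -6
Changed element was NOT the min; min changes only if -6 < -17.
New min = -17; changed? no

Answer: no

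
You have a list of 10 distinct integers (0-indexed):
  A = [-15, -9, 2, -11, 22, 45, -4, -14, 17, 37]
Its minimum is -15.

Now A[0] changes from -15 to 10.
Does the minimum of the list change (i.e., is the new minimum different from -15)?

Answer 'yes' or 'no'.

Old min = -15
Change: A[0] -15 -> 10
Changed element was the min; new min must be rechecked.
New min = -14; changed? yes

Answer: yes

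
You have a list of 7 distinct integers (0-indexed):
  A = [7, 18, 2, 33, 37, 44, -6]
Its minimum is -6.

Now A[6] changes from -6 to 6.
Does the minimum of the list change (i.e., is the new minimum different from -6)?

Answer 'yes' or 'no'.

Old min = -6
Change: A[6] -6 -> 6
Changed element was the min; new min must be rechecked.
New min = 2; changed? yes

Answer: yes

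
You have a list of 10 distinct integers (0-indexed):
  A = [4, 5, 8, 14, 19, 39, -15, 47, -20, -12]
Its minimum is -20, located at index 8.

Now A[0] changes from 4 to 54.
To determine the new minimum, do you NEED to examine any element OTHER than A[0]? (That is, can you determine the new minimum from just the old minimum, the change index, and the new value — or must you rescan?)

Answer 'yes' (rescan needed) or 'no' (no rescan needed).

Answer: no

Derivation:
Old min = -20 at index 8
Change at index 0: 4 -> 54
Index 0 was NOT the min. New min = min(-20, 54). No rescan of other elements needed.
Needs rescan: no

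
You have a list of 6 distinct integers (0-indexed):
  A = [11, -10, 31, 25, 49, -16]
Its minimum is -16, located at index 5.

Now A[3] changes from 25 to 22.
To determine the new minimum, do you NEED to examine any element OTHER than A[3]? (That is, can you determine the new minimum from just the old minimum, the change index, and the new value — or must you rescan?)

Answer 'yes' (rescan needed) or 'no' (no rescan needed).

Answer: no

Derivation:
Old min = -16 at index 5
Change at index 3: 25 -> 22
Index 3 was NOT the min. New min = min(-16, 22). No rescan of other elements needed.
Needs rescan: no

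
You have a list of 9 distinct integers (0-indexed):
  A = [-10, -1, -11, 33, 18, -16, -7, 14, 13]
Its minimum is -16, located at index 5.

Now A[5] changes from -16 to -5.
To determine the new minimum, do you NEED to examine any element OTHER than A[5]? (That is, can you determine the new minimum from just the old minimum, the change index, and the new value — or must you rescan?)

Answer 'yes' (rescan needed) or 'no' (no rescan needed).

Old min = -16 at index 5
Change at index 5: -16 -> -5
Index 5 WAS the min and new value -5 > old min -16. Must rescan other elements to find the new min.
Needs rescan: yes

Answer: yes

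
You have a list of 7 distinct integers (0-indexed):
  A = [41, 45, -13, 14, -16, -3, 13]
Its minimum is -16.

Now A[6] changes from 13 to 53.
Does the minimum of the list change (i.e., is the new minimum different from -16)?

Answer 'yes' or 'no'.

Old min = -16
Change: A[6] 13 -> 53
Changed element was NOT the min; min changes only if 53 < -16.
New min = -16; changed? no

Answer: no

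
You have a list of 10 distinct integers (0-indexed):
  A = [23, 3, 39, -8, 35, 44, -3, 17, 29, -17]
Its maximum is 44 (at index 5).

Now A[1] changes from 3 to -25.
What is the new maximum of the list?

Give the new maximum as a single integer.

Old max = 44 (at index 5)
Change: A[1] 3 -> -25
Changed element was NOT the old max.
  New max = max(old_max, new_val) = max(44, -25) = 44

Answer: 44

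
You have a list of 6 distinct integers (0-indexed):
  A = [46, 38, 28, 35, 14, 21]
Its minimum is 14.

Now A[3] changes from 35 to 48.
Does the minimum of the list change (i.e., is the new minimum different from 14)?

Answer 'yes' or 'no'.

Answer: no

Derivation:
Old min = 14
Change: A[3] 35 -> 48
Changed element was NOT the min; min changes only if 48 < 14.
New min = 14; changed? no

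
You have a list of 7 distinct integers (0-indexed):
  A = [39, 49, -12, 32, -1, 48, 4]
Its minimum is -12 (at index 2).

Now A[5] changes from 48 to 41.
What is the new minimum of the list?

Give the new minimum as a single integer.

Answer: -12

Derivation:
Old min = -12 (at index 2)
Change: A[5] 48 -> 41
Changed element was NOT the old min.
  New min = min(old_min, new_val) = min(-12, 41) = -12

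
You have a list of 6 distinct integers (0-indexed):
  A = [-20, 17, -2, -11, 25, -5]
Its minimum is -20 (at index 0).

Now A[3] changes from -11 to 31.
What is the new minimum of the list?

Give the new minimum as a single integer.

Old min = -20 (at index 0)
Change: A[3] -11 -> 31
Changed element was NOT the old min.
  New min = min(old_min, new_val) = min(-20, 31) = -20

Answer: -20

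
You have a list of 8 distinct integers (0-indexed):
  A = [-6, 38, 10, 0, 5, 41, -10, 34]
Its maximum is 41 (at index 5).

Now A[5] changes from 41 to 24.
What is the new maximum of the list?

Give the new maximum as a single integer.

Answer: 38

Derivation:
Old max = 41 (at index 5)
Change: A[5] 41 -> 24
Changed element WAS the max -> may need rescan.
  Max of remaining elements: 38
  New max = max(24, 38) = 38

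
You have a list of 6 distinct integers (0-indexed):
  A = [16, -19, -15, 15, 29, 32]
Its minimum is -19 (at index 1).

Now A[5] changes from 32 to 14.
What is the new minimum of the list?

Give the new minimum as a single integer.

Old min = -19 (at index 1)
Change: A[5] 32 -> 14
Changed element was NOT the old min.
  New min = min(old_min, new_val) = min(-19, 14) = -19

Answer: -19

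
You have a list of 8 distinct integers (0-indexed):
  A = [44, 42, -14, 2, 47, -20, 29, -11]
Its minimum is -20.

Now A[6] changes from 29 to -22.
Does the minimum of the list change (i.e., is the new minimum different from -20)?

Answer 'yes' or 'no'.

Answer: yes

Derivation:
Old min = -20
Change: A[6] 29 -> -22
Changed element was NOT the min; min changes only if -22 < -20.
New min = -22; changed? yes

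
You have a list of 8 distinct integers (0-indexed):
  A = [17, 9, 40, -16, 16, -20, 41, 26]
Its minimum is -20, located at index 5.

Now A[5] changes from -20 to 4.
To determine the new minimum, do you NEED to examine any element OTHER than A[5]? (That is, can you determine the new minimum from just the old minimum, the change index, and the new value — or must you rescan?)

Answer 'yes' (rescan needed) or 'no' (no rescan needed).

Answer: yes

Derivation:
Old min = -20 at index 5
Change at index 5: -20 -> 4
Index 5 WAS the min and new value 4 > old min -20. Must rescan other elements to find the new min.
Needs rescan: yes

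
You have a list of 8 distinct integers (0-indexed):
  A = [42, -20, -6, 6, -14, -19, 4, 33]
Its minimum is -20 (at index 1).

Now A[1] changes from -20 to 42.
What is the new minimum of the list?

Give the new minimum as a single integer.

Answer: -19

Derivation:
Old min = -20 (at index 1)
Change: A[1] -20 -> 42
Changed element WAS the min. Need to check: is 42 still <= all others?
  Min of remaining elements: -19
  New min = min(42, -19) = -19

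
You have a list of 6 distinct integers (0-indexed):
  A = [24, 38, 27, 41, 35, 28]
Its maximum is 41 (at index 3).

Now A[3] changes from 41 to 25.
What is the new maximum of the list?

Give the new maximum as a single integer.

Answer: 38

Derivation:
Old max = 41 (at index 3)
Change: A[3] 41 -> 25
Changed element WAS the max -> may need rescan.
  Max of remaining elements: 38
  New max = max(25, 38) = 38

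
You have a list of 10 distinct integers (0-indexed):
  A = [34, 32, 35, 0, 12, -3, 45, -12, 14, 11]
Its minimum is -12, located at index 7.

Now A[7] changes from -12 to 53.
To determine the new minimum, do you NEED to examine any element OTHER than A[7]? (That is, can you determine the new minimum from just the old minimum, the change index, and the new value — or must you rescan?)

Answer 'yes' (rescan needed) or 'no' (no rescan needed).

Old min = -12 at index 7
Change at index 7: -12 -> 53
Index 7 WAS the min and new value 53 > old min -12. Must rescan other elements to find the new min.
Needs rescan: yes

Answer: yes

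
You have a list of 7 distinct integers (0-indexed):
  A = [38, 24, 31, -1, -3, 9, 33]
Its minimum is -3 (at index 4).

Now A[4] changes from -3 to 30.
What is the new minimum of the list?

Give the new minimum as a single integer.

Old min = -3 (at index 4)
Change: A[4] -3 -> 30
Changed element WAS the min. Need to check: is 30 still <= all others?
  Min of remaining elements: -1
  New min = min(30, -1) = -1

Answer: -1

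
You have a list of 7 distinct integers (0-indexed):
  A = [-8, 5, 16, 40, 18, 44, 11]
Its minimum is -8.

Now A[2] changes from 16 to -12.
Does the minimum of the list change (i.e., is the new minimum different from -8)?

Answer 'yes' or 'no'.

Answer: yes

Derivation:
Old min = -8
Change: A[2] 16 -> -12
Changed element was NOT the min; min changes only if -12 < -8.
New min = -12; changed? yes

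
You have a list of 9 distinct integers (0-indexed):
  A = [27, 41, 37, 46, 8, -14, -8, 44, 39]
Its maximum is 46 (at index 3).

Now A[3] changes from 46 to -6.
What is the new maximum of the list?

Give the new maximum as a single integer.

Answer: 44

Derivation:
Old max = 46 (at index 3)
Change: A[3] 46 -> -6
Changed element WAS the max -> may need rescan.
  Max of remaining elements: 44
  New max = max(-6, 44) = 44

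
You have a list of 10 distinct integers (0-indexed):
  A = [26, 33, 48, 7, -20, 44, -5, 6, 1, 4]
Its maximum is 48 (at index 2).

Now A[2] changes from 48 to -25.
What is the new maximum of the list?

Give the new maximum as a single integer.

Answer: 44

Derivation:
Old max = 48 (at index 2)
Change: A[2] 48 -> -25
Changed element WAS the max -> may need rescan.
  Max of remaining elements: 44
  New max = max(-25, 44) = 44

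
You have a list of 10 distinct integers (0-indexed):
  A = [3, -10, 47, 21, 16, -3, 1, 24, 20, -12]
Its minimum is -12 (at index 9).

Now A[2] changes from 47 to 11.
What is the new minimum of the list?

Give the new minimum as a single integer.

Old min = -12 (at index 9)
Change: A[2] 47 -> 11
Changed element was NOT the old min.
  New min = min(old_min, new_val) = min(-12, 11) = -12

Answer: -12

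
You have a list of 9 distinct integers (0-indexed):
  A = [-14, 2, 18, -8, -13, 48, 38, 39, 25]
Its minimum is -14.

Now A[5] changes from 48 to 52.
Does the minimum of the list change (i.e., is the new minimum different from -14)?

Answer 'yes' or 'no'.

Old min = -14
Change: A[5] 48 -> 52
Changed element was NOT the min; min changes only if 52 < -14.
New min = -14; changed? no

Answer: no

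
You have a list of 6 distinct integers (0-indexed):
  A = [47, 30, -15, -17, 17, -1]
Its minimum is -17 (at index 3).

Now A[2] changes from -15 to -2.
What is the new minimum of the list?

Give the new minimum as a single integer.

Answer: -17

Derivation:
Old min = -17 (at index 3)
Change: A[2] -15 -> -2
Changed element was NOT the old min.
  New min = min(old_min, new_val) = min(-17, -2) = -17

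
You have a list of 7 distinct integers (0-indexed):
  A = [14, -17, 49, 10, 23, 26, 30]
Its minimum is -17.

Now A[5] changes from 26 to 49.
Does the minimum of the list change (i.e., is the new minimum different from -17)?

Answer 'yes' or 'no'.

Old min = -17
Change: A[5] 26 -> 49
Changed element was NOT the min; min changes only if 49 < -17.
New min = -17; changed? no

Answer: no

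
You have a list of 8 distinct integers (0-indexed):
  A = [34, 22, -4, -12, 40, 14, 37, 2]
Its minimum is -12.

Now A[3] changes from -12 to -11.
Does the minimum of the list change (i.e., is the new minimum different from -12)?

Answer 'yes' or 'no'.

Answer: yes

Derivation:
Old min = -12
Change: A[3] -12 -> -11
Changed element was the min; new min must be rechecked.
New min = -11; changed? yes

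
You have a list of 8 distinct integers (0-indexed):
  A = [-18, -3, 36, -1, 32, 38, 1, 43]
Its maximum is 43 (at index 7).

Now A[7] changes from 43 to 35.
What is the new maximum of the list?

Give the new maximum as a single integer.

Old max = 43 (at index 7)
Change: A[7] 43 -> 35
Changed element WAS the max -> may need rescan.
  Max of remaining elements: 38
  New max = max(35, 38) = 38

Answer: 38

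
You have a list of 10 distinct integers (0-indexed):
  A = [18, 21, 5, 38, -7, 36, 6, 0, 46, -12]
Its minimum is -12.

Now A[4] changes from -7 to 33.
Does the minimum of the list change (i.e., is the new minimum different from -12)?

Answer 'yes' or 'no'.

Old min = -12
Change: A[4] -7 -> 33
Changed element was NOT the min; min changes only if 33 < -12.
New min = -12; changed? no

Answer: no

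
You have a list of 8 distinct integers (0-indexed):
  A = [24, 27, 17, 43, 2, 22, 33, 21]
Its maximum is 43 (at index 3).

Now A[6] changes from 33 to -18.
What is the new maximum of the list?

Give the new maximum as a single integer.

Old max = 43 (at index 3)
Change: A[6] 33 -> -18
Changed element was NOT the old max.
  New max = max(old_max, new_val) = max(43, -18) = 43

Answer: 43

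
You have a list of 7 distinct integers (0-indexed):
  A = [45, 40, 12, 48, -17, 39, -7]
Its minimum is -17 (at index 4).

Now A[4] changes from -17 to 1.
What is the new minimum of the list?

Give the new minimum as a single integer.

Old min = -17 (at index 4)
Change: A[4] -17 -> 1
Changed element WAS the min. Need to check: is 1 still <= all others?
  Min of remaining elements: -7
  New min = min(1, -7) = -7

Answer: -7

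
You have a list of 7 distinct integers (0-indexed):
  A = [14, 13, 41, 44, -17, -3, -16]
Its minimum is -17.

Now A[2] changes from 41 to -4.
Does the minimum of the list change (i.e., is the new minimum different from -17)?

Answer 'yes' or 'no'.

Old min = -17
Change: A[2] 41 -> -4
Changed element was NOT the min; min changes only if -4 < -17.
New min = -17; changed? no

Answer: no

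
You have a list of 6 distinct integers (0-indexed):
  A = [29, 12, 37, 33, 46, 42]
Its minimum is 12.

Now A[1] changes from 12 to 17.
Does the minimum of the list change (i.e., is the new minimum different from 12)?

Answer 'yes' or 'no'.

Old min = 12
Change: A[1] 12 -> 17
Changed element was the min; new min must be rechecked.
New min = 17; changed? yes

Answer: yes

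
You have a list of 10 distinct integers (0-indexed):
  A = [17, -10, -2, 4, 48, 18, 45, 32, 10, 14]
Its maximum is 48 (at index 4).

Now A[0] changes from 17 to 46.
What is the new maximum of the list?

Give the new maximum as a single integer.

Old max = 48 (at index 4)
Change: A[0] 17 -> 46
Changed element was NOT the old max.
  New max = max(old_max, new_val) = max(48, 46) = 48

Answer: 48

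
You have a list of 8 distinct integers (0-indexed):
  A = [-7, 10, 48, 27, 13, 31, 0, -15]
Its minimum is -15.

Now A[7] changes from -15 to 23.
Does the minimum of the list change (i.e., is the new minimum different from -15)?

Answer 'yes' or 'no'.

Old min = -15
Change: A[7] -15 -> 23
Changed element was the min; new min must be rechecked.
New min = -7; changed? yes

Answer: yes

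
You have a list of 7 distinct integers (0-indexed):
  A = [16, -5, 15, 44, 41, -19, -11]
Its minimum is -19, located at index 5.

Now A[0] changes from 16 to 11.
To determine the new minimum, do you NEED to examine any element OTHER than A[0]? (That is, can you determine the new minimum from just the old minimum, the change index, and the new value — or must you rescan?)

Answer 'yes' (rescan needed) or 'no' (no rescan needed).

Answer: no

Derivation:
Old min = -19 at index 5
Change at index 0: 16 -> 11
Index 0 was NOT the min. New min = min(-19, 11). No rescan of other elements needed.
Needs rescan: no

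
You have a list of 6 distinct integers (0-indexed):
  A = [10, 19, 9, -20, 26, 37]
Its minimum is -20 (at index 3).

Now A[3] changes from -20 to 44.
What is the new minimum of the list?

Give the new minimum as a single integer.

Old min = -20 (at index 3)
Change: A[3] -20 -> 44
Changed element WAS the min. Need to check: is 44 still <= all others?
  Min of remaining elements: 9
  New min = min(44, 9) = 9

Answer: 9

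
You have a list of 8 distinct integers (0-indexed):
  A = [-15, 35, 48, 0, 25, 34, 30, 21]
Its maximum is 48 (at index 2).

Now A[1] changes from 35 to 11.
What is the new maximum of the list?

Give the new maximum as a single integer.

Old max = 48 (at index 2)
Change: A[1] 35 -> 11
Changed element was NOT the old max.
  New max = max(old_max, new_val) = max(48, 11) = 48

Answer: 48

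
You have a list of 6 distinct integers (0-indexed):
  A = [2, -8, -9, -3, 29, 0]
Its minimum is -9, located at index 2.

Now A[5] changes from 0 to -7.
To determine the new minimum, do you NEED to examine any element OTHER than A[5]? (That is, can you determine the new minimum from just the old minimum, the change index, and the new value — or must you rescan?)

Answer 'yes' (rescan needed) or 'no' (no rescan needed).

Answer: no

Derivation:
Old min = -9 at index 2
Change at index 5: 0 -> -7
Index 5 was NOT the min. New min = min(-9, -7). No rescan of other elements needed.
Needs rescan: no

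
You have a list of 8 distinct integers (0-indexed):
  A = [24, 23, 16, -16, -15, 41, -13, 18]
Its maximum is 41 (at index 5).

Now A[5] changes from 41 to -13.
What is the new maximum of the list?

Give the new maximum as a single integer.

Answer: 24

Derivation:
Old max = 41 (at index 5)
Change: A[5] 41 -> -13
Changed element WAS the max -> may need rescan.
  Max of remaining elements: 24
  New max = max(-13, 24) = 24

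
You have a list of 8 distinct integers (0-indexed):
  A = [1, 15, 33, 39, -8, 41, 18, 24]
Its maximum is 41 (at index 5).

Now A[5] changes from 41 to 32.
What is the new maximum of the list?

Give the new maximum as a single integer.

Old max = 41 (at index 5)
Change: A[5] 41 -> 32
Changed element WAS the max -> may need rescan.
  Max of remaining elements: 39
  New max = max(32, 39) = 39

Answer: 39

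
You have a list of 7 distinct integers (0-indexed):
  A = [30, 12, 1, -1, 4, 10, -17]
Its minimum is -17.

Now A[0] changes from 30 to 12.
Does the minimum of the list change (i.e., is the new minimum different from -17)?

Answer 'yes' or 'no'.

Old min = -17
Change: A[0] 30 -> 12
Changed element was NOT the min; min changes only if 12 < -17.
New min = -17; changed? no

Answer: no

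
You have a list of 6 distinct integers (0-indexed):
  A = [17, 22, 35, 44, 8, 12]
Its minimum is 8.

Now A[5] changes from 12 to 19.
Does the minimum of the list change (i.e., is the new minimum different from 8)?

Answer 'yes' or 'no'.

Old min = 8
Change: A[5] 12 -> 19
Changed element was NOT the min; min changes only if 19 < 8.
New min = 8; changed? no

Answer: no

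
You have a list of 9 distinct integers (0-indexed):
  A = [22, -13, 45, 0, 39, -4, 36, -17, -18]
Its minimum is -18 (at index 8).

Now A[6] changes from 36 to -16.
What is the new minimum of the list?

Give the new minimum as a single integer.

Old min = -18 (at index 8)
Change: A[6] 36 -> -16
Changed element was NOT the old min.
  New min = min(old_min, new_val) = min(-18, -16) = -18

Answer: -18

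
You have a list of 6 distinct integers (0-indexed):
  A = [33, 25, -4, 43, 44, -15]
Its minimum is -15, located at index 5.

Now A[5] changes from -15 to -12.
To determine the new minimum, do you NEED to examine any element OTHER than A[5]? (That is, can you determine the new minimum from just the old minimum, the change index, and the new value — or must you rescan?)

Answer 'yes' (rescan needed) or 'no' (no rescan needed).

Answer: yes

Derivation:
Old min = -15 at index 5
Change at index 5: -15 -> -12
Index 5 WAS the min and new value -12 > old min -15. Must rescan other elements to find the new min.
Needs rescan: yes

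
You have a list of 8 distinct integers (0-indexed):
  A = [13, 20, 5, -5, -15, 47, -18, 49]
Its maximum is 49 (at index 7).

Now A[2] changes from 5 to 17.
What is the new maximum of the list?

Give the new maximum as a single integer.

Answer: 49

Derivation:
Old max = 49 (at index 7)
Change: A[2] 5 -> 17
Changed element was NOT the old max.
  New max = max(old_max, new_val) = max(49, 17) = 49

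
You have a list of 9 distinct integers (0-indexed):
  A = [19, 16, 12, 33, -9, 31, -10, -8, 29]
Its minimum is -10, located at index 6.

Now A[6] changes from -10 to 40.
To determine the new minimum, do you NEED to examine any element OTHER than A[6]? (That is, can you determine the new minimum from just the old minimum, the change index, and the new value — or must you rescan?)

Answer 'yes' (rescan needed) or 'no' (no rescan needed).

Old min = -10 at index 6
Change at index 6: -10 -> 40
Index 6 WAS the min and new value 40 > old min -10. Must rescan other elements to find the new min.
Needs rescan: yes

Answer: yes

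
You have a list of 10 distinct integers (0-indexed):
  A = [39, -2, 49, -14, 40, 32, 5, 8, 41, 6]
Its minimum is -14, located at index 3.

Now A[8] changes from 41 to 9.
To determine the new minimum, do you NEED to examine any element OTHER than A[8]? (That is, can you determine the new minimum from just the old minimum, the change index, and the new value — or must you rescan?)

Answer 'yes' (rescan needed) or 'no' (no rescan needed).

Old min = -14 at index 3
Change at index 8: 41 -> 9
Index 8 was NOT the min. New min = min(-14, 9). No rescan of other elements needed.
Needs rescan: no

Answer: no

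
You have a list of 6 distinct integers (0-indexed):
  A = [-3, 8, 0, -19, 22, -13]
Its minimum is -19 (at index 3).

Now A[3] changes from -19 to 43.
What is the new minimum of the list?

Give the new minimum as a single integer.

Answer: -13

Derivation:
Old min = -19 (at index 3)
Change: A[3] -19 -> 43
Changed element WAS the min. Need to check: is 43 still <= all others?
  Min of remaining elements: -13
  New min = min(43, -13) = -13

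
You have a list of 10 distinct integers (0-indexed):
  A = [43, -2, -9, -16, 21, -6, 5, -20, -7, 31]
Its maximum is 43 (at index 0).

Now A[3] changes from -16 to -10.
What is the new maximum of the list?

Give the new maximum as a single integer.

Old max = 43 (at index 0)
Change: A[3] -16 -> -10
Changed element was NOT the old max.
  New max = max(old_max, new_val) = max(43, -10) = 43

Answer: 43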